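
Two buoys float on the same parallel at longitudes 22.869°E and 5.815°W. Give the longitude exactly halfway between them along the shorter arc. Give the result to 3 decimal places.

8.527°E

Signed shortest Δλ from +22.869° to -5.815° is -28.684°.
Midpoint longitude = +22.869° + (-28.684°)/2 = +22.869° − 14.342° = +8.527°.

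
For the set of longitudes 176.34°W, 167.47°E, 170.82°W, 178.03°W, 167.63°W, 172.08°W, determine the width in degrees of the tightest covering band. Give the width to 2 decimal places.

Sort the longitudes: -178.03°, -176.34°, -172.08°, -170.82°, -167.63°, +167.47°.
Eastward gaps between consecutive values (wrapping around): 1.69°, 4.26°, 1.26°, 3.19°, 335.10°, 14.50°.
Largest gap = 335.10° ⇒ minimal covering band is its complement: 360° − 335.10° = 24.90°.
Band runs from +167.47° eastward to -167.63°, crossing the antimeridian.

24.90°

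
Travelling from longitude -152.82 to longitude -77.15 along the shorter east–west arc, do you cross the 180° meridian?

Signed shortest Δλ = ((-77.15 − -152.82 + 180) mod 360) − 180 = 75.67°.
Going east by 75.67° from -152.82° reaches -77.15° without touching 180°.

No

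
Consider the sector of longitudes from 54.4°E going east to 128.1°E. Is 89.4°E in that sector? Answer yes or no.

Yes

Band width going east from +54.4° to +128.1°: ((128.1 − 54.4) mod 360) = 73.7°.
Offset of +89.4° east of the west edge: ((89.4 − 54.4) mod 360) = 35.0°.
35.0° ≤ 73.7° ⇒ inside.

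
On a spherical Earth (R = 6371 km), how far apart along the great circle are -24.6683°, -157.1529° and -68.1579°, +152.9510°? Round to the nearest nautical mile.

Δλ = 152.9510 − -157.1529 = 310.1039°; wrapped into (−180°, 180°]: -49.8961°.
Δφ = -68.1579 − -24.6683 = -43.4896°.
a = sin²(Δφ/2) + cos φ₁ · cos φ₂ · sin²(Δλ/2) = 0.197402.
c = 2·atan2(√a, √(1−a)) = 0.92078 rad → d = 6371·c ≈ 5866.31 km ≈ 3167.56 nmi.

3168 nmi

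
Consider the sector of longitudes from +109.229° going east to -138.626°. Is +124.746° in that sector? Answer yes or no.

Yes

Band width going east from +109.229° to -138.626°: ((-138.626 − 109.229) mod 360) = 112.145°.
Offset of +124.746° east of the west edge: ((124.746 − 109.229) mod 360) = 15.517°.
15.517° ≤ 112.145° ⇒ inside.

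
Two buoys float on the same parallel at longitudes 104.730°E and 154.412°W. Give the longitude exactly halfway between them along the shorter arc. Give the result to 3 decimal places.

Signed shortest Δλ from +104.730° to -154.412° is +100.858°.
Midpoint longitude = +104.730° + (+100.858°)/2 = +104.730° + 50.429° = +155.159°.
(The naïve average (+104.730 + -154.412)/2 = -24.841° is on the wrong side of the globe.)

155.159°E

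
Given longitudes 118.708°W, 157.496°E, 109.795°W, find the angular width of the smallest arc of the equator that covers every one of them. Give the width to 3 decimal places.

92.709°

Sort the longitudes: -118.708°, -109.795°, +157.496°.
Eastward gaps between consecutive values (wrapping around): 8.913°, 267.291°, 83.796°.
Largest gap = 267.291° ⇒ minimal covering band is its complement: 360° − 267.291° = 92.709°.
Band runs from +157.496° eastward to -109.795°, crossing the antimeridian.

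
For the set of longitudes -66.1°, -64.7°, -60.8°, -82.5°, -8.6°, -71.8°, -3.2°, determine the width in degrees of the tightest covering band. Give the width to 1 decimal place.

79.3°

Sort the longitudes: -82.5°, -71.8°, -66.1°, -64.7°, -60.8°, -8.6°, -3.2°.
Eastward gaps between consecutive values (wrapping around): 10.7°, 5.7°, 1.4°, 3.9°, 52.2°, 5.4°, 280.7°.
Largest gap = 280.7° ⇒ minimal covering band is its complement: 360° − 280.7° = 79.3°.
Band runs from -82.5° eastward to -3.2°.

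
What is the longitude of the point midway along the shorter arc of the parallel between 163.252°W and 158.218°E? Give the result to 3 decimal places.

Signed shortest Δλ from -163.252° to +158.218° is -38.530°.
Midpoint longitude = -163.252° + (-38.530°)/2 = -163.252° − 19.265° = -182.517°.
Normalise into (−180°, 180°]: +177.483°.
(The naïve average (-163.252 + +158.218)/2 = -2.517° is on the wrong side of the globe.)

177.483°E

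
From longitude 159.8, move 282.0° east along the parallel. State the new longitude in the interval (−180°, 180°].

Start at +159.8°; shift +282.0° → +441.8°.
+441.8° lies outside (−180°, 180°]; subtract 360° → +81.8°.

+81.8°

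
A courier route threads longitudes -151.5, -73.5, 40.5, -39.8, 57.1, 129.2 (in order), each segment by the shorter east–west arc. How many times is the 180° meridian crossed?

Leg 1: -151.5° → -73.5°, shortest Δλ = 78.0° (east) — does not cross 180°.
Leg 2: -73.5° → +40.5°, shortest Δλ = 114.0° (east) — does not cross 180°.
Leg 3: +40.5° → -39.8°, shortest Δλ = -80.3° (west) — does not cross 180°.
Leg 4: -39.8° → +57.1°, shortest Δλ = 96.9° (east) — does not cross 180°.
Leg 5: +57.1° → +129.2°, shortest Δλ = 72.1° (east) — does not cross 180°.
Total crossings: 0.

0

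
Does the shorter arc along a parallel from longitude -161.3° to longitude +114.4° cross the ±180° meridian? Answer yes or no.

Naïve |114.4 − -161.3| = 275.7° > 180°, so the shorter arc goes the other way round — across 180°.
Signed shortest Δλ = ((114.4 − -161.3 + 180) mod 360) − 180 = -84.3°.
Going west by 84.3° from -161.3° passes through 180° before reaching +114.4°.

Yes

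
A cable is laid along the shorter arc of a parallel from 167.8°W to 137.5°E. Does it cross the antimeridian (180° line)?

Naïve |137.5 − -167.8| = 305.3° > 180°, so the shorter arc goes the other way round — across 180°.
Signed shortest Δλ = ((137.5 − -167.8 + 180) mod 360) − 180 = -54.7°.
Going west by 54.7° from -167.8° passes through 180° before reaching +137.5°.

Yes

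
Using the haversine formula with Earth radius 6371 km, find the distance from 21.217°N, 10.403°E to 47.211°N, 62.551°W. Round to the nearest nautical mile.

Δλ = -62.551 − 10.403 = -72.954°.
Δφ = 47.211 − 21.217 = 25.994°.
a = sin²(Δφ/2) + cos φ₁ · cos φ₂ · sin²(Δλ/2) = 0.274392.
c = 2·atan2(√a, √(1−a)) = 1.10267 rad → d = 6371·c ≈ 7025.10 km ≈ 3793.25 nmi.

3793 nmi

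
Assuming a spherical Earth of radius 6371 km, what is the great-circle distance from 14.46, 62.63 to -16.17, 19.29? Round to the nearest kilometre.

Δλ = 19.29 − 62.63 = -43.34°.
Δφ = -16.17 − 14.46 = -30.63°.
a = sin²(Δφ/2) + cos φ₁ · cos φ₂ · sin²(Δλ/2) = 0.196573.
c = 2·atan2(√a, √(1−a)) = 0.91870 rad → d = 6371·c ≈ 5853.03 km.

5853 km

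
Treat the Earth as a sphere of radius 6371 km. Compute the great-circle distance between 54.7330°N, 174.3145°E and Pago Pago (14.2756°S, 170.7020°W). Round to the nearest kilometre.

Δλ = -170.7020 − 174.3145 = -345.0165°; wrapped into (−180°, 180°]: 14.9835°.
Δφ = -14.2756 − 54.7330 = -69.0086°.
a = sin²(Δφ/2) + cos φ₁ · cos φ₂ · sin²(Δλ/2) = 0.330398.
c = 2·atan2(√a, √(1−a)) = 1.22473 rad → d = 6371·c ≈ 7802.73 km.

7803 km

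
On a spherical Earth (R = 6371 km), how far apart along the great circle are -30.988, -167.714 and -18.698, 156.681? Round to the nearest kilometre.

Δλ = 156.681 − -167.714 = 324.395°; wrapped into (−180°, 180°]: -35.605°.
Δφ = -18.698 − -30.988 = 12.290°.
a = sin²(Δφ/2) + cos φ₁ · cos φ₂ · sin²(Δλ/2) = 0.087363.
c = 2·atan2(√a, √(1−a)) = 0.60011 rad → d = 6371·c ≈ 3823.30 km.

3823 km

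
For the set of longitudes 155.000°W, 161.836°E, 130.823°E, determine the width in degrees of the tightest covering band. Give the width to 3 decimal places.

Sort the longitudes: -155.000°, +130.823°, +161.836°.
Eastward gaps between consecutive values (wrapping around): 285.823°, 31.013°, 43.164°.
Largest gap = 285.823° ⇒ minimal covering band is its complement: 360° − 285.823° = 74.177°.
Band runs from +130.823° eastward to -155.000°, crossing the antimeridian.

74.177°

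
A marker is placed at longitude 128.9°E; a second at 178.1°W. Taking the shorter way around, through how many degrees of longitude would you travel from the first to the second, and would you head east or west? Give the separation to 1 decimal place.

53.0° east

Raw difference: -178.1 − 128.9 = -307.0°.
Normalise into (−180°, 180°]: -307.0° + 360° = 53.0°.
Positive ⇒ the second point lies to the east; separation 53.0°.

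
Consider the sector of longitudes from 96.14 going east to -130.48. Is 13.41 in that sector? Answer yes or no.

Band width going east from +96.14° to -130.48°: ((-130.48 − 96.14) mod 360) = 133.38°.
Offset of +13.41° east of the west edge: ((13.41 − 96.14) mod 360) = 277.27°.
277.27° > 133.38° ⇒ outside.

No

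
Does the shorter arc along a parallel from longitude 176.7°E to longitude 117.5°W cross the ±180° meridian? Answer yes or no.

Yes

Naïve |-117.5 − 176.7| = 294.2° > 180°, so the shorter arc goes the other way round — across 180°.
Signed shortest Δλ = ((-117.5 − 176.7 + 180) mod 360) − 180 = 65.8°.
Going east by 65.8° from +176.7° passes through 180° before reaching -117.5°.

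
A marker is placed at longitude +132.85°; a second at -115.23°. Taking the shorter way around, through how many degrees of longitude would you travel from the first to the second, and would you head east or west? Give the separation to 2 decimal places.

111.92° east

Raw difference: -115.23 − 132.85 = -248.08°.
Normalise into (−180°, 180°]: -248.08° + 360° = 111.92°.
Positive ⇒ the second point lies to the east; separation 111.92°.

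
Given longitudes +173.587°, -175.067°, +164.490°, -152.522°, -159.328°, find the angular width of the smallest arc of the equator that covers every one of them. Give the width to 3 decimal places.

Sort the longitudes: -175.067°, -159.328°, -152.522°, +164.490°, +173.587°.
Eastward gaps between consecutive values (wrapping around): 15.739°, 6.806°, 317.012°, 9.097°, 11.346°.
Largest gap = 317.012° ⇒ minimal covering band is its complement: 360° − 317.012° = 42.988°.
Band runs from +164.490° eastward to -152.522°, crossing the antimeridian.

42.988°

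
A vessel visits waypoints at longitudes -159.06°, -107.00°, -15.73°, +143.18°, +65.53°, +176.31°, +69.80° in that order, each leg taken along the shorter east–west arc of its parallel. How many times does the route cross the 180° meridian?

Leg 1: -159.06° → -107.00°, shortest Δλ = 52.06° (east) — does not cross 180°.
Leg 2: -107.00° → -15.73°, shortest Δλ = 91.27° (east) — does not cross 180°.
Leg 3: -15.73° → +143.18°, shortest Δλ = 158.91° (east) — does not cross 180°.
Leg 4: +143.18° → +65.53°, shortest Δλ = -77.65° (west) — does not cross 180°.
Leg 5: +65.53° → +176.31°, shortest Δλ = 110.78° (east) — does not cross 180°.
Leg 6: +176.31° → +69.80°, shortest Δλ = -106.51° (west) — does not cross 180°.
Total crossings: 0.

0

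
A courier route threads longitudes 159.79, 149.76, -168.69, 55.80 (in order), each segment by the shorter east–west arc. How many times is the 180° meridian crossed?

2

Leg 1: +159.79° → +149.76°, shortest Δλ = -10.03° (west) — does not cross 180°.
Leg 2: +149.76° → -168.69°, shortest Δλ = 41.55° (east) — crosses 180°.
Leg 3: -168.69° → +55.80°, shortest Δλ = -135.51° (west) — crosses 180°.
Total crossings: 2.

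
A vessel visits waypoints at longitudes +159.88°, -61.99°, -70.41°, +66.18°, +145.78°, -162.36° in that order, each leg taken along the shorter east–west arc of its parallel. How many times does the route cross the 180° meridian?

Leg 1: +159.88° → -61.99°, shortest Δλ = 138.13° (east) — crosses 180°.
Leg 2: -61.99° → -70.41°, shortest Δλ = -8.42° (west) — does not cross 180°.
Leg 3: -70.41° → +66.18°, shortest Δλ = 136.59° (east) — does not cross 180°.
Leg 4: +66.18° → +145.78°, shortest Δλ = 79.6° (east) — does not cross 180°.
Leg 5: +145.78° → -162.36°, shortest Δλ = 51.86° (east) — crosses 180°.
Total crossings: 2.

2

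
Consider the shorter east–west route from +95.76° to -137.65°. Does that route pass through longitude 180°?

Yes

Naïve |-137.65 − 95.76| = 233.41° > 180°, so the shorter arc goes the other way round — across 180°.
Signed shortest Δλ = ((-137.65 − 95.76 + 180) mod 360) − 180 = 126.59°.
Going east by 126.59° from +95.76° passes through 180° before reaching -137.65°.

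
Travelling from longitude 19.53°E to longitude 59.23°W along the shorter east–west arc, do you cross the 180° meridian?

No

Signed shortest Δλ = ((-59.23 − 19.53 + 180) mod 360) − 180 = -78.76°.
Going west by 78.76° from +19.53° reaches -59.23° without touching 180°.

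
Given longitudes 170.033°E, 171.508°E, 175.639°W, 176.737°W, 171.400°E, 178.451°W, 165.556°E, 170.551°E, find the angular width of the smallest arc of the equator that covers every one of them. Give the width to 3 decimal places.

18.805°

Sort the longitudes: -178.451°, -176.737°, -175.639°, +165.556°, +170.033°, +170.551°, +171.400°, +171.508°.
Eastward gaps between consecutive values (wrapping around): 1.714°, 1.098°, 341.195°, 4.477°, 0.518°, 0.849°, 0.108°, 10.041°.
Largest gap = 341.195° ⇒ minimal covering band is its complement: 360° − 341.195° = 18.805°.
Band runs from +165.556° eastward to -175.639°, crossing the antimeridian.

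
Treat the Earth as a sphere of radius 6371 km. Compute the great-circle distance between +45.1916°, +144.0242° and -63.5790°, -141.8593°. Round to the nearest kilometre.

Δλ = -141.8593 − 144.0242 = -285.8835°; wrapped into (−180°, 180°]: 74.1165°.
Δφ = -63.5790 − 45.1916 = -108.7706°.
a = sin²(Δφ/2) + cos φ₁ · cos φ₂ · sin²(Δλ/2) = 0.774770.
c = 2·atan2(√a, √(1−a)) = 2.15261 rad → d = 6371·c ≈ 13714.28 km.

13714 km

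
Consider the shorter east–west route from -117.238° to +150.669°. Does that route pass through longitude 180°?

Naïve |150.669 − -117.238| = 267.907° > 180°, so the shorter arc goes the other way round — across 180°.
Signed shortest Δλ = ((150.669 − -117.238 + 180) mod 360) − 180 = -92.093°.
Going west by 92.093° from -117.238° passes through 180° before reaching +150.669°.

Yes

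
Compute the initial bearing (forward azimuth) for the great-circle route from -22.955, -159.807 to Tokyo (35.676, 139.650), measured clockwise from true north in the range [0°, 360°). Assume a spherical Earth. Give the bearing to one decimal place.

Δλ = 139.650 − -159.807 = 299.457°; wrapped into (−180°, 180°]: -60.543°.
θ = atan2( sin Δλ · cos φ₂ , cos φ₁ · sin φ₂ − sin φ₁ · cos φ₂ · cos Δλ )
  = atan2(-0.70731, 0.69282) = -45.593° → normalised to [0°, 360°): 314.407°.

314.4°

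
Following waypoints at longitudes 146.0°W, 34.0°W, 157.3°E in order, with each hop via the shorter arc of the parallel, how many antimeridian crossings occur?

Leg 1: -146.0° → -34.0°, shortest Δλ = 112.0° (east) — does not cross 180°.
Leg 2: -34.0° → +157.3°, shortest Δλ = -168.7° (west) — crosses 180°.
Total crossings: 1.

1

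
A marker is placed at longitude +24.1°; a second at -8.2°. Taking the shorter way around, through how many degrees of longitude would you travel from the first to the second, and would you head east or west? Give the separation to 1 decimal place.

Raw difference: -8.2 − 24.1 = -32.3°.
Normalise into (−180°, 180°]: -32.3° stays -32.3°.
Negative ⇒ the second point lies to the west; separation 32.3°.

32.3° west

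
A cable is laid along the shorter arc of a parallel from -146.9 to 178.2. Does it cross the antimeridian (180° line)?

Yes

Naïve |178.2 − -146.9| = 325.1° > 180°, so the shorter arc goes the other way round — across 180°.
Signed shortest Δλ = ((178.2 − -146.9 + 180) mod 360) − 180 = -34.9°.
Going west by 34.9° from -146.9° passes through 180° before reaching +178.2°.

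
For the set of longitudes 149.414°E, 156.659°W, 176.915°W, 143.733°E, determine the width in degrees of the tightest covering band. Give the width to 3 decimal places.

59.608°

Sort the longitudes: -176.915°, -156.659°, +143.733°, +149.414°.
Eastward gaps between consecutive values (wrapping around): 20.256°, 300.392°, 5.681°, 33.671°.
Largest gap = 300.392° ⇒ minimal covering band is its complement: 360° − 300.392° = 59.608°.
Band runs from +143.733° eastward to -156.659°, crossing the antimeridian.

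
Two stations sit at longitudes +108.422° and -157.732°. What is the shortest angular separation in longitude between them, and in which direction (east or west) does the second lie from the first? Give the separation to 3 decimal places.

93.846° east

Raw difference: -157.732 − 108.422 = -266.154°.
Normalise into (−180°, 180°]: -266.154° + 360° = 93.846°.
Positive ⇒ the second point lies to the east; separation 93.846°.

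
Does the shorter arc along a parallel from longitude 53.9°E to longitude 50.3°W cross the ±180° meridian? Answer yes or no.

No

Signed shortest Δλ = ((-50.3 − 53.9 + 180) mod 360) − 180 = -104.2°.
Going west by 104.2° from +53.9° reaches -50.3° without touching 180°.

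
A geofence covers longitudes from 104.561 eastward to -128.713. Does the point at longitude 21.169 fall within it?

No

Band width going east from +104.561° to -128.713°: ((-128.713 − 104.561) mod 360) = 126.726°.
Offset of +21.169° east of the west edge: ((21.169 − 104.561) mod 360) = 276.608°.
276.608° > 126.726° ⇒ outside.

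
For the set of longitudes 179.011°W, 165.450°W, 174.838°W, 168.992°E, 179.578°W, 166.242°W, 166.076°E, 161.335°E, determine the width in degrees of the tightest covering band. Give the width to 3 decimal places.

Sort the longitudes: -179.578°, -179.011°, -174.838°, -166.242°, -165.450°, +161.335°, +166.076°, +168.992°.
Eastward gaps between consecutive values (wrapping around): 0.567°, 4.173°, 8.596°, 0.792°, 326.785°, 4.741°, 2.916°, 11.430°.
Largest gap = 326.785° ⇒ minimal covering band is its complement: 360° − 326.785° = 33.215°.
Band runs from +161.335° eastward to -165.450°, crossing the antimeridian.

33.215°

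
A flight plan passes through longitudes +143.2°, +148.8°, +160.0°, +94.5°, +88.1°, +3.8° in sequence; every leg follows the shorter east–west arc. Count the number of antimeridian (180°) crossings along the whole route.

Leg 1: +143.2° → +148.8°, shortest Δλ = 5.6° (east) — does not cross 180°.
Leg 2: +148.8° → +160.0°, shortest Δλ = 11.2° (east) — does not cross 180°.
Leg 3: +160.0° → +94.5°, shortest Δλ = -65.5° (west) — does not cross 180°.
Leg 4: +94.5° → +88.1°, shortest Δλ = -6.4° (west) — does not cross 180°.
Leg 5: +88.1° → +3.8°, shortest Δλ = -84.3° (west) — does not cross 180°.
Total crossings: 0.

0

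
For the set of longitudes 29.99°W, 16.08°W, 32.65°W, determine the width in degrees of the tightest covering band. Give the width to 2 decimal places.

16.57°

Sort the longitudes: -32.65°, -29.99°, -16.08°.
Eastward gaps between consecutive values (wrapping around): 2.66°, 13.91°, 343.43°.
Largest gap = 343.43° ⇒ minimal covering band is its complement: 360° − 343.43° = 16.57°.
Band runs from -32.65° eastward to -16.08°.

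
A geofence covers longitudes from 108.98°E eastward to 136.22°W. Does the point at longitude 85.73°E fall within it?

No

Band width going east from +108.98° to -136.22°: ((-136.22 − 108.98) mod 360) = 114.80°.
Offset of +85.73° east of the west edge: ((85.73 − 108.98) mod 360) = 336.75°.
336.75° > 114.80° ⇒ outside.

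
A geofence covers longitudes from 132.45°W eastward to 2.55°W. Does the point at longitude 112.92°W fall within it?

Yes

Band width going east from -132.45° to -2.55°: ((-2.55 − -132.45) mod 360) = 129.90°.
Offset of -112.92° east of the west edge: ((-112.92 − -132.45) mod 360) = 19.53°.
19.53° ≤ 129.90° ⇒ inside.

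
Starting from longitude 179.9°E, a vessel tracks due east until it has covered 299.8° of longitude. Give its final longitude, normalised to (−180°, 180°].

119.7°E

Start at +179.9°; shift +299.8° → +479.7°.
+479.7° lies outside (−180°, 180°]; subtract 360° → +119.7°.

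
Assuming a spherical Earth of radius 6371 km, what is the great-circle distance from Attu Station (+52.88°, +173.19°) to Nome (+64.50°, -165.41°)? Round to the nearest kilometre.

1771 km

Δλ = -165.41 − 173.19 = -338.60°; wrapped into (−180°, 180°]: 21.40°.
Δφ = 64.50 − 52.88 = 11.62°.
a = sin²(Δφ/2) + cos φ₁ · cos φ₂ · sin²(Δλ/2) = 0.019204.
c = 2·atan2(√a, √(1−a)) = 0.27805 rad → d = 6371·c ≈ 1771.45 km.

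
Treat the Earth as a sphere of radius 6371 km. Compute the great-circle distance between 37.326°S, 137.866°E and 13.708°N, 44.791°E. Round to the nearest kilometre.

11194 km

Δλ = 44.791 − 137.866 = -93.075°.
Δφ = 13.708 − -37.326 = 51.034°.
a = sin²(Δφ/2) + cos φ₁ · cos φ₂ · sin²(Δλ/2) = 0.592565.
c = 2·atan2(√a, √(1−a)) = 1.75700 rad → d = 6371·c ≈ 11193.86 km.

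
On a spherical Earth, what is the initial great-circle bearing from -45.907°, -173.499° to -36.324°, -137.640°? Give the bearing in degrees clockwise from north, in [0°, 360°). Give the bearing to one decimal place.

Δλ = -137.640 − -173.499 = 35.859°.
θ = atan2( sin Δλ · cos φ₂ , cos φ₁ · sin φ₂ − sin φ₁ · cos φ₂ · cos Δλ )
  = atan2(0.47196, 0.05680) = 83.138° → normalised to [0°, 360°): 83.138°.

83.1°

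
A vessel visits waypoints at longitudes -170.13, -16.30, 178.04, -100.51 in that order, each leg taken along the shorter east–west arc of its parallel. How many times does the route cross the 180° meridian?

Leg 1: -170.13° → -16.30°, shortest Δλ = 153.83° (east) — does not cross 180°.
Leg 2: -16.30° → +178.04°, shortest Δλ = -165.66° (west) — crosses 180°.
Leg 3: +178.04° → -100.51°, shortest Δλ = 81.45° (east) — crosses 180°.
Total crossings: 2.

2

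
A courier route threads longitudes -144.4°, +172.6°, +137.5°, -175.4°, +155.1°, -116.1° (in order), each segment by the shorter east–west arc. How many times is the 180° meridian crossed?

Leg 1: -144.4° → +172.6°, shortest Δλ = -43.0° (west) — crosses 180°.
Leg 2: +172.6° → +137.5°, shortest Δλ = -35.1° (west) — does not cross 180°.
Leg 3: +137.5° → -175.4°, shortest Δλ = 47.1° (east) — crosses 180°.
Leg 4: -175.4° → +155.1°, shortest Δλ = -29.5° (west) — crosses 180°.
Leg 5: +155.1° → -116.1°, shortest Δλ = 88.8° (east) — crosses 180°.
Total crossings: 4.

4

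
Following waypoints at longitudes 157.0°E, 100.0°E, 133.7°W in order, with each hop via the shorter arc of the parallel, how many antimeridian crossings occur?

1

Leg 1: +157.0° → +100.0°, shortest Δλ = -57.0° (west) — does not cross 180°.
Leg 2: +100.0° → -133.7°, shortest Δλ = 126.3° (east) — crosses 180°.
Total crossings: 1.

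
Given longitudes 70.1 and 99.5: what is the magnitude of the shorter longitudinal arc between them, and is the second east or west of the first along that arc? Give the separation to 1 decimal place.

29.4° east

Raw difference: 99.5 − 70.1 = 29.4°.
Normalise into (−180°, 180°]: 29.4° stays 29.4°.
Positive ⇒ the second point lies to the east; separation 29.4°.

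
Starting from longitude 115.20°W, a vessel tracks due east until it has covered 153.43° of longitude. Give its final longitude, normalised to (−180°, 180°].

38.23°E

Start at -115.20°; shift +153.43° → +38.23°.
+38.23° already lies in (−180°, 180°].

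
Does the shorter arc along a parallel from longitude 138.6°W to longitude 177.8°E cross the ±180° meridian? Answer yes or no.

Yes

Naïve |177.8 − -138.6| = 316.4° > 180°, so the shorter arc goes the other way round — across 180°.
Signed shortest Δλ = ((177.8 − -138.6 + 180) mod 360) − 180 = -43.6°.
Going west by 43.6° from -138.6° passes through 180° before reaching +177.8°.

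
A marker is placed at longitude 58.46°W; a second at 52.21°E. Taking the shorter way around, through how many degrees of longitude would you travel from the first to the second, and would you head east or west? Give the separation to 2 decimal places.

Raw difference: 52.21 − -58.46 = 110.67°.
Normalise into (−180°, 180°]: 110.67° stays 110.67°.
Positive ⇒ the second point lies to the east; separation 110.67°.

110.67° east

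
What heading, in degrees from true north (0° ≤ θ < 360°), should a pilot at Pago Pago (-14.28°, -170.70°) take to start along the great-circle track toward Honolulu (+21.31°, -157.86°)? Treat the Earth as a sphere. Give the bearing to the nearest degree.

20°

Δλ = -157.86 − -170.70 = 12.84°.
θ = atan2( sin Δλ · cos φ₂ , cos φ₁ · sin φ₂ − sin φ₁ · cos φ₂ · cos Δλ )
  = atan2(0.20703, 0.57623) = 19.763° → normalised to [0°, 360°): 19.763°.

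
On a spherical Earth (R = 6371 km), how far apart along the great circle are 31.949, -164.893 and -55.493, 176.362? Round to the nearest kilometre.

9886 km

Δλ = 176.362 − -164.893 = 341.255°; wrapped into (−180°, 180°]: -18.745°.
Δφ = -55.493 − 31.949 = -87.442°.
a = sin²(Δφ/2) + cos φ₁ · cos φ₂ · sin²(Δλ/2) = 0.490433.
c = 2·atan2(√a, √(1−a)) = 1.55166 rad → d = 6371·c ≈ 9885.63 km.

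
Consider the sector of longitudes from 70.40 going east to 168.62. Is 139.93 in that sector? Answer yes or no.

Band width going east from +70.40° to +168.62°: ((168.62 − 70.40) mod 360) = 98.22°.
Offset of +139.93° east of the west edge: ((139.93 − 70.40) mod 360) = 69.53°.
69.53° ≤ 98.22° ⇒ inside.

Yes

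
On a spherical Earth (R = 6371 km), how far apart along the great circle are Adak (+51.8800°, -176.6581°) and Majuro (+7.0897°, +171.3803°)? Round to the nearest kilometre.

5100 km

Δλ = 171.3803 − -176.6581 = 348.0384°; wrapped into (−180°, 180°]: -11.9616°.
Δφ = 7.0897 − 51.8800 = -44.7903°.
a = sin²(Δφ/2) + cos φ₁ · cos φ₂ · sin²(Δλ/2) = 0.151806.
c = 2·atan2(√a, √(1−a)) = 0.80044 rad → d = 6371·c ≈ 5099.62 km.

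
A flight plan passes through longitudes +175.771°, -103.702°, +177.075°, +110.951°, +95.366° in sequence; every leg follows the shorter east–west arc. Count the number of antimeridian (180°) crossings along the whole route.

Leg 1: +175.771° → -103.702°, shortest Δλ = 80.527° (east) — crosses 180°.
Leg 2: -103.702° → +177.075°, shortest Δλ = -79.223° (west) — crosses 180°.
Leg 3: +177.075° → +110.951°, shortest Δλ = -66.124° (west) — does not cross 180°.
Leg 4: +110.951° → +95.366°, shortest Δλ = -15.585° (west) — does not cross 180°.
Total crossings: 2.

2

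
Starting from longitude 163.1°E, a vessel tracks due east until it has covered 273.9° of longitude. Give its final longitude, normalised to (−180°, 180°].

77.0°E

Start at +163.1°; shift +273.9° → +437.0°.
+437.0° lies outside (−180°, 180°]; subtract 360° → +77.0°.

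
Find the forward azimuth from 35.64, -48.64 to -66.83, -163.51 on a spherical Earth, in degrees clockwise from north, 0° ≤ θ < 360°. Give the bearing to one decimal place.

208.7°

Δλ = -163.51 − -48.64 = -114.87°.
θ = atan2( sin Δλ · cos φ₂ , cos φ₁ · sin φ₂ − sin φ₁ · cos φ₂ · cos Δλ )
  = atan2(-0.35697, -0.65072) = -151.252° → normalised to [0°, 360°): 208.748°.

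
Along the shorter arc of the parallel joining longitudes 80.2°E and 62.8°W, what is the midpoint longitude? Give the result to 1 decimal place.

Signed shortest Δλ from +80.2° to -62.8° is -143.0°.
Midpoint longitude = +80.2° + (-143.0°)/2 = +80.2° − 71.5° = +8.7°.

8.7°E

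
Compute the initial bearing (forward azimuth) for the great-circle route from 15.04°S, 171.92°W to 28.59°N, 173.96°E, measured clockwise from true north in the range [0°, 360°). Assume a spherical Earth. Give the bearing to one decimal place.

342.6°

Δλ = 173.96 − -171.92 = 345.88°; wrapped into (−180°, 180°]: -14.12°.
θ = atan2( sin Δλ · cos φ₂ , cos φ₁ · sin φ₂ − sin φ₁ · cos φ₂ · cos Δλ )
  = atan2(-0.21421, 0.68311) = -17.410° → normalised to [0°, 360°): 342.590°.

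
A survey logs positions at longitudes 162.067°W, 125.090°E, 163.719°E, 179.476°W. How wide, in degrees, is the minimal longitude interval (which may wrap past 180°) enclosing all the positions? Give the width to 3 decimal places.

72.843°

Sort the longitudes: -179.476°, -162.067°, +125.090°, +163.719°.
Eastward gaps between consecutive values (wrapping around): 17.409°, 287.157°, 38.629°, 16.805°.
Largest gap = 287.157° ⇒ minimal covering band is its complement: 360° − 287.157° = 72.843°.
Band runs from +125.090° eastward to -162.067°, crossing the antimeridian.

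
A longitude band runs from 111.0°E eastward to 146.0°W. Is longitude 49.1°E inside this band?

Band width going east from +111.0° to -146.0°: ((-146.0 − 111.0) mod 360) = 103.0°.
Offset of +49.1° east of the west edge: ((49.1 − 111.0) mod 360) = 298.1°.
298.1° > 103.0° ⇒ outside.

No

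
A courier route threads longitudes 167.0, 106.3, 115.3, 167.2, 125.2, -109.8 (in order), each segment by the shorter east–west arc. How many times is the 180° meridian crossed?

1

Leg 1: +167.0° → +106.3°, shortest Δλ = -60.7° (west) — does not cross 180°.
Leg 2: +106.3° → +115.3°, shortest Δλ = 9.0° (east) — does not cross 180°.
Leg 3: +115.3° → +167.2°, shortest Δλ = 51.9° (east) — does not cross 180°.
Leg 4: +167.2° → +125.2°, shortest Δλ = -42.0° (west) — does not cross 180°.
Leg 5: +125.2° → -109.8°, shortest Δλ = 125.0° (east) — crosses 180°.
Total crossings: 1.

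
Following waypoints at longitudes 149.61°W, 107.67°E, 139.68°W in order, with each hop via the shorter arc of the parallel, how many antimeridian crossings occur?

2

Leg 1: -149.61° → +107.67°, shortest Δλ = -102.72° (west) — crosses 180°.
Leg 2: +107.67° → -139.68°, shortest Δλ = 112.65° (east) — crosses 180°.
Total crossings: 2.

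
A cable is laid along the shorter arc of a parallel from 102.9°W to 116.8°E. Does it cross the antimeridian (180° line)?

Yes

Naïve |116.8 − -102.9| = 219.7° > 180°, so the shorter arc goes the other way round — across 180°.
Signed shortest Δλ = ((116.8 − -102.9 + 180) mod 360) − 180 = -140.3°.
Going west by 140.3° from -102.9° passes through 180° before reaching +116.8°.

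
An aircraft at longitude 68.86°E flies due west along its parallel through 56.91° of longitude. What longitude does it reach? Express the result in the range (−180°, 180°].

11.95°E

Start at +68.86°; shift −56.91° → +11.95°.
+11.95° already lies in (−180°, 180°].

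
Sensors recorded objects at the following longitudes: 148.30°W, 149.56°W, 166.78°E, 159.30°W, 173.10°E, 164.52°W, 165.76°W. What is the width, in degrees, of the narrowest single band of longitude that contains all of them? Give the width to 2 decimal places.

44.92°

Sort the longitudes: -165.76°, -164.52°, -159.30°, -149.56°, -148.30°, +166.78°, +173.10°.
Eastward gaps between consecutive values (wrapping around): 1.24°, 5.22°, 9.74°, 1.26°, 315.08°, 6.32°, 21.14°.
Largest gap = 315.08° ⇒ minimal covering band is its complement: 360° − 315.08° = 44.92°.
Band runs from +166.78° eastward to -148.30°, crossing the antimeridian.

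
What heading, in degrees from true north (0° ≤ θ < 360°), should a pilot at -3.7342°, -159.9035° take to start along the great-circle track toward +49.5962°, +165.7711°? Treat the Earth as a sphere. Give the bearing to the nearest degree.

Δλ = 165.7711 − -159.9035 = 325.6746°; wrapped into (−180°, 180°]: -34.3254°.
θ = atan2( sin Δλ · cos φ₂ , cos φ₁ · sin φ₂ − sin φ₁ · cos φ₂ · cos Δλ )
  = atan2(-0.36550, 0.79474) = -24.698° → normalised to [0°, 360°): 335.302°.

335°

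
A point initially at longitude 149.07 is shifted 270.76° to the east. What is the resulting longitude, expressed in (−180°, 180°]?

Start at +149.07°; shift +270.76° → +419.83°.
+419.83° lies outside (−180°, 180°]; subtract 360° → +59.83°.

+59.83°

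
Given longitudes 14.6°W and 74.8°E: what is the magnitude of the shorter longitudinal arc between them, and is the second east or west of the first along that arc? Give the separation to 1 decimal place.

Raw difference: 74.8 − -14.6 = 89.4°.
Normalise into (−180°, 180°]: 89.4° stays 89.4°.
Positive ⇒ the second point lies to the east; separation 89.4°.

89.4° east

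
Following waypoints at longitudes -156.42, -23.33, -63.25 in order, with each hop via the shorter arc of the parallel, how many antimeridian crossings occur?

Leg 1: -156.42° → -23.33°, shortest Δλ = 133.09° (east) — does not cross 180°.
Leg 2: -23.33° → -63.25°, shortest Δλ = -39.92° (west) — does not cross 180°.
Total crossings: 0.

0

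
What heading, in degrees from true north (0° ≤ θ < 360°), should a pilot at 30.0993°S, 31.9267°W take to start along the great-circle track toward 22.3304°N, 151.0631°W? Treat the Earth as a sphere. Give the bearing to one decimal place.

Δλ = -151.0631 − -31.9267 = -119.1364°.
θ = atan2( sin Δλ · cos φ₂ , cos φ₁ · sin φ₂ − sin φ₁ · cos φ₂ · cos Δλ )
  = atan2(-0.80796, 0.10285) = -82.746° → normalised to [0°, 360°): 277.254°.

277.3°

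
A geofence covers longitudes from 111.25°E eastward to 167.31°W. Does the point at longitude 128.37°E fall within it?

Yes

Band width going east from +111.25° to -167.31°: ((-167.31 − 111.25) mod 360) = 81.44°.
Offset of +128.37° east of the west edge: ((128.37 − 111.25) mod 360) = 17.12°.
17.12° ≤ 81.44° ⇒ inside.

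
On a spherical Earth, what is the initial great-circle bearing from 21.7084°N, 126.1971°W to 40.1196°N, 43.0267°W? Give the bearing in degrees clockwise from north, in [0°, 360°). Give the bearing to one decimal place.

Δλ = -43.0267 − -126.1971 = 83.1704°.
θ = atan2( sin Δλ · cos φ₂ , cos φ₁ · sin φ₂ − sin φ₁ · cos φ₂ · cos Δλ )
  = atan2(0.75927, 0.56505) = 53.344° → normalised to [0°, 360°): 53.344°.

53.3°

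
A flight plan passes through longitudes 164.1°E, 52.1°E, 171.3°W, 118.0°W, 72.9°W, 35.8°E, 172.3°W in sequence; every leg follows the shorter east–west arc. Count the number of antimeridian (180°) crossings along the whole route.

2

Leg 1: +164.1° → +52.1°, shortest Δλ = -112.0° (west) — does not cross 180°.
Leg 2: +52.1° → -171.3°, shortest Δλ = 136.6° (east) — crosses 180°.
Leg 3: -171.3° → -118.0°, shortest Δλ = 53.3° (east) — does not cross 180°.
Leg 4: -118.0° → -72.9°, shortest Δλ = 45.1° (east) — does not cross 180°.
Leg 5: -72.9° → +35.8°, shortest Δλ = 108.7° (east) — does not cross 180°.
Leg 6: +35.8° → -172.3°, shortest Δλ = 151.9° (east) — crosses 180°.
Total crossings: 2.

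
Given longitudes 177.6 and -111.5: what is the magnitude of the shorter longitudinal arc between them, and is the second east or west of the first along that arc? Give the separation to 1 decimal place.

Raw difference: -111.5 − 177.6 = -289.1°.
Normalise into (−180°, 180°]: -289.1° + 360° = 70.9°.
Positive ⇒ the second point lies to the east; separation 70.9°.

70.9° east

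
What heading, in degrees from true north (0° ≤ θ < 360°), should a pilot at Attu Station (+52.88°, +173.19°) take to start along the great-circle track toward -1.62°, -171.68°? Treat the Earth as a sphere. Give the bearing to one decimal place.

161.6°

Δλ = -171.68 − 173.19 = -344.87°; wrapped into (−180°, 180°]: 15.13°.
θ = atan2( sin Δλ · cos φ₂ , cos φ₁ · sin φ₂ − sin φ₁ · cos φ₂ · cos Δλ )
  = atan2(0.26091, -0.78649) = 161.647° → normalised to [0°, 360°): 161.647°.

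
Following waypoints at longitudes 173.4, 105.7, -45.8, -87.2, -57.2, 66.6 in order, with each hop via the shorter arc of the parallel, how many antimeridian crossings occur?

0

Leg 1: +173.4° → +105.7°, shortest Δλ = -67.7° (west) — does not cross 180°.
Leg 2: +105.7° → -45.8°, shortest Δλ = -151.5° (west) — does not cross 180°.
Leg 3: -45.8° → -87.2°, shortest Δλ = -41.4° (west) — does not cross 180°.
Leg 4: -87.2° → -57.2°, shortest Δλ = 30.0° (east) — does not cross 180°.
Leg 5: -57.2° → +66.6°, shortest Δλ = 123.8° (east) — does not cross 180°.
Total crossings: 0.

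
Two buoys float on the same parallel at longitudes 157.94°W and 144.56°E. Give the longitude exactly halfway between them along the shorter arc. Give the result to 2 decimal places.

Signed shortest Δλ from -157.94° to +144.56° is -57.50°.
Midpoint longitude = -157.94° + (-57.50°)/2 = -157.94° − 28.75° = -186.69°.
Normalise into (−180°, 180°]: +173.31°.
(The naïve average (-157.94 + +144.56)/2 = -6.69° is on the wrong side of the globe.)

173.31°E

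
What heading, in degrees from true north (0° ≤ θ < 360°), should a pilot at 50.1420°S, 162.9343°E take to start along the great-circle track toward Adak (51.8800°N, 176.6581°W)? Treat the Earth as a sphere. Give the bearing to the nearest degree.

13°

Δλ = -176.6581 − 162.9343 = -339.5924°; wrapped into (−180°, 180°]: 20.4076°.
θ = atan2( sin Δλ · cos φ₂ , cos φ₁ · sin φ₂ − sin φ₁ · cos φ₂ · cos Δλ )
  = atan2(0.21525, 0.94833) = 12.788° → normalised to [0°, 360°): 12.788°.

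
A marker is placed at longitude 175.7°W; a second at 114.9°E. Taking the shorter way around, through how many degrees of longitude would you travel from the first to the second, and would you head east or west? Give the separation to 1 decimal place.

Raw difference: 114.9 − -175.7 = 290.6°.
Normalise into (−180°, 180°]: 290.6° − 360° = -69.4°.
Negative ⇒ the second point lies to the west; separation 69.4°.

69.4° west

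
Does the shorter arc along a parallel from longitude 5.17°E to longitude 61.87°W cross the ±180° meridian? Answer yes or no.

Signed shortest Δλ = ((-61.87 − 5.17 + 180) mod 360) − 180 = -67.04°.
Going west by 67.04° from +5.17° reaches -61.87° without touching 180°.

No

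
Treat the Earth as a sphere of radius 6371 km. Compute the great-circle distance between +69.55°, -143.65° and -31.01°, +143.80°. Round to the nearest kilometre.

12580 km

Δλ = 143.80 − -143.65 = 287.45°; wrapped into (−180°, 180°]: -72.55°.
Δφ = -31.01 − 69.55 = -100.56°.
a = sin²(Δφ/2) + cos φ₁ · cos φ₂ · sin²(Δλ/2) = 0.696460.
c = 2·atan2(√a, √(1−a)) = 1.97460 rad → d = 6371·c ≈ 12580.19 km.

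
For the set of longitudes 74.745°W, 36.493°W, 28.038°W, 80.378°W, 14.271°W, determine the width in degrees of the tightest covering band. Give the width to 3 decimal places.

66.107°

Sort the longitudes: -80.378°, -74.745°, -36.493°, -28.038°, -14.271°.
Eastward gaps between consecutive values (wrapping around): 5.633°, 38.252°, 8.455°, 13.767°, 293.893°.
Largest gap = 293.893° ⇒ minimal covering band is its complement: 360° − 293.893° = 66.107°.
Band runs from -80.378° eastward to -14.271°.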